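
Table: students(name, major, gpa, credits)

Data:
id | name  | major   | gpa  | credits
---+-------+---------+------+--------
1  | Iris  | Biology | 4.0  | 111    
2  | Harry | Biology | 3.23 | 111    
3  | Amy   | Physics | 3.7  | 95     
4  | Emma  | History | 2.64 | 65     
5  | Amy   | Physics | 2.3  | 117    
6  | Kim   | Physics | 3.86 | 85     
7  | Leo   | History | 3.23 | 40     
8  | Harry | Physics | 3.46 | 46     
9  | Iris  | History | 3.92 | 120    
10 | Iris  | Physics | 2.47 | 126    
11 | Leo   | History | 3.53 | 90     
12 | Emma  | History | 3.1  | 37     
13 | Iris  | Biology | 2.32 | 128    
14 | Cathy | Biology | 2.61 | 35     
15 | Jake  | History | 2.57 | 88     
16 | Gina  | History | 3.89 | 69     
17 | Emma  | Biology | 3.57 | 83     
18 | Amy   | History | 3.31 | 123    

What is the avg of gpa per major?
SELECT major, AVG(gpa) as result
FROM students
GROUP BY major

Result:
  Biology: 3.15
  History: 3.27
  Physics: 3.16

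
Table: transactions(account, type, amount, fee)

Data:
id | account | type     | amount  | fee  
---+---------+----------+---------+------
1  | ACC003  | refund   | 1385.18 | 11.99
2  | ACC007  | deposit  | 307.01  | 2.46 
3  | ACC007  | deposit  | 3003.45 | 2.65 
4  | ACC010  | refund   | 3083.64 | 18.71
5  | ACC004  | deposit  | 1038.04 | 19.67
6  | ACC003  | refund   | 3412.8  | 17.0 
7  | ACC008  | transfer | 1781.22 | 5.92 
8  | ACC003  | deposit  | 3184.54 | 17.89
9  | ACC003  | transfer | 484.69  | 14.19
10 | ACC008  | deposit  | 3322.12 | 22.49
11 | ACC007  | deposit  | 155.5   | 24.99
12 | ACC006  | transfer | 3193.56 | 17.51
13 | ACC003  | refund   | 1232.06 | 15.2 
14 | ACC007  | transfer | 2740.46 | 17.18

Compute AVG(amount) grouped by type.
SELECT type, AVG(amount) as result
FROM transactions
GROUP BY type

Result:
  deposit: 1835.11
  refund: 2278.42
  transfer: 2049.98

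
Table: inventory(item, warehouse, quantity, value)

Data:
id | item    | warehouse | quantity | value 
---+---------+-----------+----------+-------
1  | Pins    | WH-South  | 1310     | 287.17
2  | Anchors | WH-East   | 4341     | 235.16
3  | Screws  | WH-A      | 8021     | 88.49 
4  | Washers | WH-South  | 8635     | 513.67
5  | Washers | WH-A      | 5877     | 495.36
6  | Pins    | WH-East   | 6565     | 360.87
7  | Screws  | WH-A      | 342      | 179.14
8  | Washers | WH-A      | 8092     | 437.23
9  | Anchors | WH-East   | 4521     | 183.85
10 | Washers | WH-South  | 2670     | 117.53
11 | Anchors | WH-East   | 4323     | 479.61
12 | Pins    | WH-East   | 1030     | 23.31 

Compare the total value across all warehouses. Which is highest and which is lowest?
SELECT warehouse, SUM(value)
FROM inventory
GROUP BY warehouse
ORDER BY SUM(value)

All groups:
  WH-South: 918.37
  WH-A: 1200.22
  WH-East: 1282.80

Highest: WH-East (1282.80)
Lowest: WH-South (918.37)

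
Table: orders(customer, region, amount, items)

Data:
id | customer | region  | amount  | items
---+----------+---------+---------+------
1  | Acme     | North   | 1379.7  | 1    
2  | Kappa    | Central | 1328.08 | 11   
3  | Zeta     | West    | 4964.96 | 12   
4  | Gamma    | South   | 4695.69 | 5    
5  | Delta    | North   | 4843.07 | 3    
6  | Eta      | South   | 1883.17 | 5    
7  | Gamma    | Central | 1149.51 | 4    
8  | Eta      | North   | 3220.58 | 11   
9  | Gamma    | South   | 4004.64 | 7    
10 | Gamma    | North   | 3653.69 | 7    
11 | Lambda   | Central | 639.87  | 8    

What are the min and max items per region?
SELECT region, MIN(items), MAX(items)
FROM orders
GROUP BY region

Result:
  Central: min=4, max=11
  North: min=1, max=11
  South: min=5, max=7
  West: min=12, max=12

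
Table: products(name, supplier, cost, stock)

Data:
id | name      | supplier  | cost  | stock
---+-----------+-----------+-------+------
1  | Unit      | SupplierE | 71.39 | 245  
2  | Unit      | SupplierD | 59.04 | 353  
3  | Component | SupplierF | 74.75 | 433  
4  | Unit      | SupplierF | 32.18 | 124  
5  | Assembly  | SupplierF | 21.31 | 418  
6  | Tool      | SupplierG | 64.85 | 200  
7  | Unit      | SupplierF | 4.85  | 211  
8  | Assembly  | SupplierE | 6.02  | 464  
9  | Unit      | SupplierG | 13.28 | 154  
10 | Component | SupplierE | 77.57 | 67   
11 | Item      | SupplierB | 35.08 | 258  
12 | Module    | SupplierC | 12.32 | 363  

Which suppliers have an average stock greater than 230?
SELECT supplier, AVG(stock)
FROM products
GROUP BY supplier
HAVING AVG(stock) > 230

Result:
  SupplierB: avg=258.00
  SupplierC: avg=363.00
  SupplierD: avg=353.00
  SupplierE: avg=258.67
  SupplierF: avg=296.50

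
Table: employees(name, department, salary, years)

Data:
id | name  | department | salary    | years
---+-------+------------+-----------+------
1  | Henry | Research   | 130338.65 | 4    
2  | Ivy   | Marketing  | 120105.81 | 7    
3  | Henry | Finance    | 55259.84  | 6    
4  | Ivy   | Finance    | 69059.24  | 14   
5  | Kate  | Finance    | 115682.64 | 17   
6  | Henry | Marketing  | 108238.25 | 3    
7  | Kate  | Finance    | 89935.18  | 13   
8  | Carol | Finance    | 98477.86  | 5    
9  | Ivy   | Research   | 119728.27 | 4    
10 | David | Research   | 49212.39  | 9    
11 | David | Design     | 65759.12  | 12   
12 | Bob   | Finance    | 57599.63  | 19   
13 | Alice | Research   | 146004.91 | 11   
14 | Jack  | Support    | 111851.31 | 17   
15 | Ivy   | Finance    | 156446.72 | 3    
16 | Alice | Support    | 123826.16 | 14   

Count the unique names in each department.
SELECT department, COUNT(DISTINCT name)
FROM employees
GROUP BY department

Result:
  Design: 1 distinct
  Finance: 5 distinct
  Marketing: 2 distinct
  Research: 4 distinct
  Support: 2 distinct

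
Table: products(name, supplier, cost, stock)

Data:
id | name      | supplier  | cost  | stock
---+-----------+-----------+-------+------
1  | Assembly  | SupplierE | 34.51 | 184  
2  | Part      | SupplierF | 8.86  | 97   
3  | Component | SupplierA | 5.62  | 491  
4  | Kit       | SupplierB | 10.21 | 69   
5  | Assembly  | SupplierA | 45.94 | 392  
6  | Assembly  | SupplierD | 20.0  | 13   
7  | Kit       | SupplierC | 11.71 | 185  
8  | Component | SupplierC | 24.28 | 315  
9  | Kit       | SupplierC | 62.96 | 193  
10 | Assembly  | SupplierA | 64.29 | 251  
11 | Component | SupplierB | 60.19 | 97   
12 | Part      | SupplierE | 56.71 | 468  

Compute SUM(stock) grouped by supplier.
SELECT supplier, SUM(stock) as result
FROM products
GROUP BY supplier

Result:
  SupplierA: 1134
  SupplierB: 166
  SupplierC: 693
  SupplierD: 13
  SupplierE: 652
  SupplierF: 97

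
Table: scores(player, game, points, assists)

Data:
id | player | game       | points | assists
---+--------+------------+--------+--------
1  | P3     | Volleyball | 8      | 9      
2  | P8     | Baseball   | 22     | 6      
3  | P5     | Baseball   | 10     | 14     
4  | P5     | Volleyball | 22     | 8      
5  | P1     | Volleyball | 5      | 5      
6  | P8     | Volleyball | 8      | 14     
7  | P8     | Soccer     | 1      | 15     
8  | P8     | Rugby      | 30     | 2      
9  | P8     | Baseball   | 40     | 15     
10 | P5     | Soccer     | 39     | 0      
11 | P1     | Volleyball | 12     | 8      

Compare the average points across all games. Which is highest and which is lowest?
SELECT game, AVG(points)
FROM scores
GROUP BY game
ORDER BY AVG(points)

All groups:
  Volleyball: 11.00
  Soccer: 20.00
  Baseball: 24.00
  Rugby: 30.00

Highest: Rugby (30.00)
Lowest: Volleyball (11.00)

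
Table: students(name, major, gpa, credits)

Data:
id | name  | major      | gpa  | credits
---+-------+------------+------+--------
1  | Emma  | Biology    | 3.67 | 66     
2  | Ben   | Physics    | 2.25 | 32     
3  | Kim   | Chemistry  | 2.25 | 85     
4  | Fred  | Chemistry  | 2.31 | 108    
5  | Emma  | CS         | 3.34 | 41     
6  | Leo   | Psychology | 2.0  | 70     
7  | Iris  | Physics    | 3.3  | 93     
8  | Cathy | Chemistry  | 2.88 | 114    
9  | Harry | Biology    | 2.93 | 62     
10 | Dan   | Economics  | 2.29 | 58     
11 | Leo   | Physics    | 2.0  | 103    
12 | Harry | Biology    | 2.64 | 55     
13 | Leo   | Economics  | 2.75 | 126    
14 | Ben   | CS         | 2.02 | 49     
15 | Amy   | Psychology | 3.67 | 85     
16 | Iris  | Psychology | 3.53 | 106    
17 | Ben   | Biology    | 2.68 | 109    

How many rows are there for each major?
SELECT major, COUNT(*) as count
FROM students
GROUP BY major

Result:
  Biology: 4
  CS: 2
  Chemistry: 3
  Economics: 2
  Physics: 3
  Psychology: 3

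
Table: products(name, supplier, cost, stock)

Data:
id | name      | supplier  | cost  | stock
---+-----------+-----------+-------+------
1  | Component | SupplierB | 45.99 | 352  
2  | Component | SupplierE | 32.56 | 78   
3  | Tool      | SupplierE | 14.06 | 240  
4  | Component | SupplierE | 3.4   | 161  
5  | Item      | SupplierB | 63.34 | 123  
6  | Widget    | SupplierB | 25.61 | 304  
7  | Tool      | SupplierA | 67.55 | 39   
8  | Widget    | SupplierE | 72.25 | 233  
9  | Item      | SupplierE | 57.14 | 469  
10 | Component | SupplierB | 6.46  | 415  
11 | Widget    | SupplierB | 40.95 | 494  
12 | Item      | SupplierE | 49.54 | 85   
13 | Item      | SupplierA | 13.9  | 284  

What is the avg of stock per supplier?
SELECT supplier, AVG(stock) as result
FROM products
GROUP BY supplier

Result:
  SupplierA: 161.50
  SupplierB: 337.60
  SupplierE: 211.00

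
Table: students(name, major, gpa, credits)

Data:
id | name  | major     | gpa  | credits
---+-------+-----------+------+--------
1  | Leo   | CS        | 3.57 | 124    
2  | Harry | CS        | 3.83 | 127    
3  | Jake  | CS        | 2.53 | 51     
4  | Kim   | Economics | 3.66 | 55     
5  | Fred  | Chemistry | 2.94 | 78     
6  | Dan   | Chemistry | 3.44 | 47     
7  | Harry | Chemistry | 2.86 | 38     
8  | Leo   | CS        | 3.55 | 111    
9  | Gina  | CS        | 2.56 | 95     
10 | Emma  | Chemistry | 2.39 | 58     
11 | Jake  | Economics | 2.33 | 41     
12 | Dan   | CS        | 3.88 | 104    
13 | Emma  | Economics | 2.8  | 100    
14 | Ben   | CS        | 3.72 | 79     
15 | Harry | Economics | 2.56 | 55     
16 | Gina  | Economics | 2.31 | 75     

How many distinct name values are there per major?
SELECT major, COUNT(DISTINCT name)
FROM students
GROUP BY major

Result:
  CS: 6 distinct
  Chemistry: 4 distinct
  Economics: 5 distinct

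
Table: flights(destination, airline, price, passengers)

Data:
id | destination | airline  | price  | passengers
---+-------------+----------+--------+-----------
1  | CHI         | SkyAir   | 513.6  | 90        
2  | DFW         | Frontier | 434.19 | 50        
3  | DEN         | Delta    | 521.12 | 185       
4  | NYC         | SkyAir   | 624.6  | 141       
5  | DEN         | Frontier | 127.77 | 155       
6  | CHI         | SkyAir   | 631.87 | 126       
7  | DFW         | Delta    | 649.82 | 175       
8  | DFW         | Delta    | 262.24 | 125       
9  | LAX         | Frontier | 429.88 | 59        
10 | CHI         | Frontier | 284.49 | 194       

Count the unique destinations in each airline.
SELECT airline, COUNT(DISTINCT destination)
FROM flights
GROUP BY airline

Result:
  Delta: 2 distinct
  Frontier: 4 distinct
  SkyAir: 2 distinct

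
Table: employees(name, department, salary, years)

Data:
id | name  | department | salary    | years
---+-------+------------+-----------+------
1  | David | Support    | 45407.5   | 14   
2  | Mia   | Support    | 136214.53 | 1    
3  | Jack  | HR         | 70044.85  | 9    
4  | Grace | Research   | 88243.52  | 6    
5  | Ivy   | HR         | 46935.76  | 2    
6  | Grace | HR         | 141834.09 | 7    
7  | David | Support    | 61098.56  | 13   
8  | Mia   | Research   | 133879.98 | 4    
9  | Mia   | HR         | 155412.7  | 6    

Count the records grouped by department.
SELECT department, COUNT(*) as count
FROM employees
GROUP BY department

Result:
  HR: 4
  Research: 2
  Support: 3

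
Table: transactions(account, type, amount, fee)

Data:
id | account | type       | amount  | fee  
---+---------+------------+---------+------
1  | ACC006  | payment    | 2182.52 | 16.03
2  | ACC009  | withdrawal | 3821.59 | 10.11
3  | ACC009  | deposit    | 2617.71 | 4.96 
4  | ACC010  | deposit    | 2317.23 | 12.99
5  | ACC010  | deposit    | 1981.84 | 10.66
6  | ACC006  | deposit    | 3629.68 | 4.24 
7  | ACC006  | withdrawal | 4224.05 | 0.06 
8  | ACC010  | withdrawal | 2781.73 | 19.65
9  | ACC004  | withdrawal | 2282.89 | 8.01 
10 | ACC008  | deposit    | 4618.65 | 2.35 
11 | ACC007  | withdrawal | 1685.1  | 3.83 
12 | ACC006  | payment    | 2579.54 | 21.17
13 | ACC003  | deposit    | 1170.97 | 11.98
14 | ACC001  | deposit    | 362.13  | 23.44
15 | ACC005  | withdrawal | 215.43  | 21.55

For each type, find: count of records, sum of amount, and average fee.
SELECT type,
       COUNT(*) as cnt,
       SUM(amount) as total_amount,
       AVG(fee) as avg_fee
FROM transactions
GROUP BY type

Result:
  deposit: 7 records, 16698.21 total amount, 10.09 avg fee
  payment: 2 records, 4762.06 total amount, 18.60 avg fee
  withdrawal: 6 records, 15010.79 total amount, 10.54 avg fee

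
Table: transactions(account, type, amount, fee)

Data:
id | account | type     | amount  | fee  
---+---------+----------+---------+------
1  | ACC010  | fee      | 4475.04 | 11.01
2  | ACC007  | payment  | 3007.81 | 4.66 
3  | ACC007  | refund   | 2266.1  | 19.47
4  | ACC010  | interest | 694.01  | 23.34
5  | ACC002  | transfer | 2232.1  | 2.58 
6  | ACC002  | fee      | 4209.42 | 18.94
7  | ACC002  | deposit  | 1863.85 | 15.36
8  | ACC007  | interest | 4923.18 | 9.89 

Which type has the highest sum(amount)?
SELECT type, SUM(amount) as val
FROM transactions
GROUP BY type
ORDER BY val DESC
LIMIT 1

Result: fee with sum(amount) = 8684.46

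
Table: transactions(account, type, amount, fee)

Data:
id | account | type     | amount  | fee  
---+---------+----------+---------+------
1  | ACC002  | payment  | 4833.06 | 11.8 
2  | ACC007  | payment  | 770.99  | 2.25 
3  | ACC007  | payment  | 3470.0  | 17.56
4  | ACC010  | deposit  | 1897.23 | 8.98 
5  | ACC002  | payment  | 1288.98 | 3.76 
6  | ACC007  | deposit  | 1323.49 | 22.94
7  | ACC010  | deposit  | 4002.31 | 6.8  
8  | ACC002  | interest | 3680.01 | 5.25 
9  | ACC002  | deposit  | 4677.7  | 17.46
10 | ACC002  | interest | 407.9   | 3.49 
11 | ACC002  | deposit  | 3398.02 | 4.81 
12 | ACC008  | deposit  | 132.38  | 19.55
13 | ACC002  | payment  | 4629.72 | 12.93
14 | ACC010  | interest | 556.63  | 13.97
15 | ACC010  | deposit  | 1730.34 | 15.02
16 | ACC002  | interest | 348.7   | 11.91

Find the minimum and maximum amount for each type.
SELECT type, MIN(amount), MAX(amount)
FROM transactions
GROUP BY type

Result:
  deposit: min=132.38, max=4677.70
  interest: min=348.70, max=3680.01
  payment: min=770.99, max=4833.06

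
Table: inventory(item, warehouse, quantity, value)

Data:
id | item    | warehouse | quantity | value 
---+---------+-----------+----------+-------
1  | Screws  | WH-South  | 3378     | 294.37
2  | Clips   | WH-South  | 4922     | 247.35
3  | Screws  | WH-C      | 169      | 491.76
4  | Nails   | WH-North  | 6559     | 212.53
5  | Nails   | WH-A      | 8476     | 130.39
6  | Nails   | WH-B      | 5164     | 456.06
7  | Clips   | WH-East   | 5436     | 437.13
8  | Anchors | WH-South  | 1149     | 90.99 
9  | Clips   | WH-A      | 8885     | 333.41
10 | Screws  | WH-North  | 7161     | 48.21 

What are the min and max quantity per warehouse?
SELECT warehouse, MIN(quantity), MAX(quantity)
FROM inventory
GROUP BY warehouse

Result:
  WH-A: min=8476, max=8885
  WH-B: min=5164, max=5164
  WH-C: min=169, max=169
  WH-East: min=5436, max=5436
  WH-North: min=6559, max=7161
  WH-South: min=1149, max=4922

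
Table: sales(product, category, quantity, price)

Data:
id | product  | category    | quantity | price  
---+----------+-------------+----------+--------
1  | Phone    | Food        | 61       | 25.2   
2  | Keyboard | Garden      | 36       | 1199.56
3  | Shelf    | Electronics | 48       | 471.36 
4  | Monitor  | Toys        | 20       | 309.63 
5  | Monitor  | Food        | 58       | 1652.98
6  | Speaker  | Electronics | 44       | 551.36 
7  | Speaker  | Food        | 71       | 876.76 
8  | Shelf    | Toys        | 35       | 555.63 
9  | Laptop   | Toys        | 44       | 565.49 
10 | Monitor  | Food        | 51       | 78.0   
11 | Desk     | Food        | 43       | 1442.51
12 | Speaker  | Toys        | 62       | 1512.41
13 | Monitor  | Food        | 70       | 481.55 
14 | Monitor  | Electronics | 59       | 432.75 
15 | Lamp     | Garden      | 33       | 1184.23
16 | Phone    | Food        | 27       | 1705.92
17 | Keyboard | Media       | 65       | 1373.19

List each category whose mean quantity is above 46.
SELECT category, AVG(quantity)
FROM sales
GROUP BY category
HAVING AVG(quantity) > 46

Result:
  Electronics: avg=50.33
  Food: avg=54.43
  Media: avg=65.00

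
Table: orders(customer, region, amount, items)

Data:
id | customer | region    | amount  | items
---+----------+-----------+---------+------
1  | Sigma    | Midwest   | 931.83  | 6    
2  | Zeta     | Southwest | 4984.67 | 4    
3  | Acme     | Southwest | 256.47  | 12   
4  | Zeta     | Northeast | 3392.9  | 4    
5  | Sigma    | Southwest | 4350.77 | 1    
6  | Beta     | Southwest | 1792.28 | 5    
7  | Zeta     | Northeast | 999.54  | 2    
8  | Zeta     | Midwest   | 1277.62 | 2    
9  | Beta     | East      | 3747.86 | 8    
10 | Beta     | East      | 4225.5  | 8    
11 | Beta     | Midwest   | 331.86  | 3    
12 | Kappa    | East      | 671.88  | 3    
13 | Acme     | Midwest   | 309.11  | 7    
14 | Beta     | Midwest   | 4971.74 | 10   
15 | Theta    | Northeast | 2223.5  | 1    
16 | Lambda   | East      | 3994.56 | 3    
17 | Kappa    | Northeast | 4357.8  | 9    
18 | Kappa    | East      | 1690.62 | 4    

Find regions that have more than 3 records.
SELECT region, COUNT(*) as cnt
FROM orders
GROUP BY region
HAVING COUNT(*) > 3

Result:
  East: 5
  Midwest: 5
  Northeast: 4
  Southwest: 4

Note: HAVING filters groups after aggregation, WHERE filters rows before.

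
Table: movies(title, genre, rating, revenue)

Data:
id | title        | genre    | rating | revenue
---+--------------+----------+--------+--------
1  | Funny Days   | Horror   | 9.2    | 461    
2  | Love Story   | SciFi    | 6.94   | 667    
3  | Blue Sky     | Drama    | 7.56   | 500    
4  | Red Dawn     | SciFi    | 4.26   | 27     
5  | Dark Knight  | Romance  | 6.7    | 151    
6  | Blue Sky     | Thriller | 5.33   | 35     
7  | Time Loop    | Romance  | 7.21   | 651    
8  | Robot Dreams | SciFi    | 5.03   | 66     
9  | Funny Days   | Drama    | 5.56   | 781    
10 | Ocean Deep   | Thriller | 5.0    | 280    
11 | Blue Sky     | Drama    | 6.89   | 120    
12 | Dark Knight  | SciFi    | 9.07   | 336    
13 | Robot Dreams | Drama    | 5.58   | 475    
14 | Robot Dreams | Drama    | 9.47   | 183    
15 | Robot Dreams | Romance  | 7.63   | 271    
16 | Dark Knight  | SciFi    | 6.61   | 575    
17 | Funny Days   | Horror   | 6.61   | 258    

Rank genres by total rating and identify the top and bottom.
SELECT genre, SUM(rating)
FROM movies
GROUP BY genre
ORDER BY SUM(rating)

All groups:
  Thriller: 10.33
  Horror: 15.81
  Romance: 21.54
  SciFi: 31.91
  Drama: 35.06

Highest: Drama (35.06)
Lowest: Thriller (10.33)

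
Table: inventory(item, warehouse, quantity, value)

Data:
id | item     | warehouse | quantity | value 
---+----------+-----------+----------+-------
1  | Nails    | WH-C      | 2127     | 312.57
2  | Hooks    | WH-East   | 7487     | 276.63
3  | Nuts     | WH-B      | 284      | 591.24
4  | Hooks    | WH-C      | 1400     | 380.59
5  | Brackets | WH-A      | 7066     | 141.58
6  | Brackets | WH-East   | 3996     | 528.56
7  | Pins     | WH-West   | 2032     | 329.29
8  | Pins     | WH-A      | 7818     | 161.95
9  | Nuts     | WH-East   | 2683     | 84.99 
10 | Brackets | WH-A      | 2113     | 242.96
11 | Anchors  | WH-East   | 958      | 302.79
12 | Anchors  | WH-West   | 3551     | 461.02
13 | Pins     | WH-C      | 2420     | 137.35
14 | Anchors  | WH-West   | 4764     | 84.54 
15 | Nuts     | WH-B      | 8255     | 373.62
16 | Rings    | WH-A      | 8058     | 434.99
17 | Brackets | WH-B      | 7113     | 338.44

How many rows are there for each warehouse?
SELECT warehouse, COUNT(*) as count
FROM inventory
GROUP BY warehouse

Result:
  WH-A: 4
  WH-B: 3
  WH-C: 3
  WH-East: 4
  WH-West: 3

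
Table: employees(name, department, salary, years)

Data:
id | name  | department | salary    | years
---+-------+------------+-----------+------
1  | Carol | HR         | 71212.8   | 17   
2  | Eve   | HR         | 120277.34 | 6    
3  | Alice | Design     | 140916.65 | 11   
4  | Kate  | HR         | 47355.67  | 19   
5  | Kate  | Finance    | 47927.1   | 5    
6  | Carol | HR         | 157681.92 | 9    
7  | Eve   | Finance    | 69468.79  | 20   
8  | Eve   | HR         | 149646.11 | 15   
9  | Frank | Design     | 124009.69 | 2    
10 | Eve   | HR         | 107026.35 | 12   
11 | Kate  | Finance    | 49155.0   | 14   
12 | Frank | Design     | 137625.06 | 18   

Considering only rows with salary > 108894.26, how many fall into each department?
SELECT department, COUNT(*)
FROM employees
WHERE salary > 108894.26
GROUP BY department

Note: WHERE filters rows before grouping.

Result:
  Design: 3
  HR: 3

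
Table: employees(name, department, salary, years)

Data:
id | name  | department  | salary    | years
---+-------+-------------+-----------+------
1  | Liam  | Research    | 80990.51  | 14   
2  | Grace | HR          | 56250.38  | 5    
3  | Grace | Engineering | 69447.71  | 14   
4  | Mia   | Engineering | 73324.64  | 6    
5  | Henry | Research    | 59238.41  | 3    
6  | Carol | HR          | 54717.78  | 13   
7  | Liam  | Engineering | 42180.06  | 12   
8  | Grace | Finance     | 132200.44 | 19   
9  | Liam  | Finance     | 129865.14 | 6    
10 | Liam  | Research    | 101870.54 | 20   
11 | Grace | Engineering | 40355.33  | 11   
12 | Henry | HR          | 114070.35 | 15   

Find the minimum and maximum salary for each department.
SELECT department, MIN(salary), MAX(salary)
FROM employees
GROUP BY department

Result:
  Engineering: min=40355.33, max=73324.64
  Finance: min=129865.14, max=132200.44
  HR: min=54717.78, max=114070.35
  Research: min=59238.41, max=101870.54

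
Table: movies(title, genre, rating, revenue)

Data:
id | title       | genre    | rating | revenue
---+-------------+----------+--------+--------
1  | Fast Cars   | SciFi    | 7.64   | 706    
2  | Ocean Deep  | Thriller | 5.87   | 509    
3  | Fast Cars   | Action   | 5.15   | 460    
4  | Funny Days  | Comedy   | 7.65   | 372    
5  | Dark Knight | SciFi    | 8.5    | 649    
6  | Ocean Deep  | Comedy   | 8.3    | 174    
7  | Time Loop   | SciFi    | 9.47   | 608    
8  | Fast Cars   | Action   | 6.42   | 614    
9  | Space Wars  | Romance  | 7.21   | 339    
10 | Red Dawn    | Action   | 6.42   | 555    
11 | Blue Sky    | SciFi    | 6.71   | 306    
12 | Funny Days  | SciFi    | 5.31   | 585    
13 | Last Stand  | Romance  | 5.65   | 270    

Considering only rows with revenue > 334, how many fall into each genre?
SELECT genre, COUNT(*)
FROM movies
WHERE revenue > 334
GROUP BY genre

Note: WHERE filters rows before grouping.

Result:
  Action: 3
  Comedy: 1
  Romance: 1
  SciFi: 4
  Thriller: 1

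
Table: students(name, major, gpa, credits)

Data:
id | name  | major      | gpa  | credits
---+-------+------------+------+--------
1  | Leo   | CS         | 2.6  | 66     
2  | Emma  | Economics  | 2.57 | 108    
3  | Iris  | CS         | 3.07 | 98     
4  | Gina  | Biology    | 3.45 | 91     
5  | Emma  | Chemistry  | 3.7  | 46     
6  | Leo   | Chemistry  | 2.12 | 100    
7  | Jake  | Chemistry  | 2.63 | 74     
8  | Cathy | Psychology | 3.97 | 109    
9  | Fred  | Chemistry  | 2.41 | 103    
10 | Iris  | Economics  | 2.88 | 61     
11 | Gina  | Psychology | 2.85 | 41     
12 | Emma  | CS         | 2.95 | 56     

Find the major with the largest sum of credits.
SELECT major, SUM(credits) as val
FROM students
GROUP BY major
ORDER BY val DESC
LIMIT 1

Result: Chemistry with sum(credits) = 323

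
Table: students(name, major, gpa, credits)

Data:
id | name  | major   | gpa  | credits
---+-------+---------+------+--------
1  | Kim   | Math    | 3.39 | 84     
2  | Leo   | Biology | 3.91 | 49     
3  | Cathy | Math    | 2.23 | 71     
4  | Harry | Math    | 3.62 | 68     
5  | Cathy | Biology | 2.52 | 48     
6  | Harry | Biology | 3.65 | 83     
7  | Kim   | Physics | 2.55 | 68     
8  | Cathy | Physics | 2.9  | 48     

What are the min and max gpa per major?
SELECT major, MIN(gpa), MAX(gpa)
FROM students
GROUP BY major

Result:
  Biology: min=2.52, max=3.91
  Math: min=2.23, max=3.62
  Physics: min=2.55, max=2.90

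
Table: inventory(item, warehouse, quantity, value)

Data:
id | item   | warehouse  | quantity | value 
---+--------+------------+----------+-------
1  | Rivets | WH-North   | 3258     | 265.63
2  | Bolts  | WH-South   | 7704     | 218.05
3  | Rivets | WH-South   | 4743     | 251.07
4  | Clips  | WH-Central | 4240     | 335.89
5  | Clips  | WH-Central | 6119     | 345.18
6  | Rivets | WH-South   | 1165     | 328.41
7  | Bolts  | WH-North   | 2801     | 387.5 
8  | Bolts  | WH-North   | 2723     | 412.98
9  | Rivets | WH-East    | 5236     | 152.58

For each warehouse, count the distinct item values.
SELECT warehouse, COUNT(DISTINCT item)
FROM inventory
GROUP BY warehouse

Result:
  WH-Central: 1 distinct
  WH-East: 1 distinct
  WH-North: 2 distinct
  WH-South: 2 distinct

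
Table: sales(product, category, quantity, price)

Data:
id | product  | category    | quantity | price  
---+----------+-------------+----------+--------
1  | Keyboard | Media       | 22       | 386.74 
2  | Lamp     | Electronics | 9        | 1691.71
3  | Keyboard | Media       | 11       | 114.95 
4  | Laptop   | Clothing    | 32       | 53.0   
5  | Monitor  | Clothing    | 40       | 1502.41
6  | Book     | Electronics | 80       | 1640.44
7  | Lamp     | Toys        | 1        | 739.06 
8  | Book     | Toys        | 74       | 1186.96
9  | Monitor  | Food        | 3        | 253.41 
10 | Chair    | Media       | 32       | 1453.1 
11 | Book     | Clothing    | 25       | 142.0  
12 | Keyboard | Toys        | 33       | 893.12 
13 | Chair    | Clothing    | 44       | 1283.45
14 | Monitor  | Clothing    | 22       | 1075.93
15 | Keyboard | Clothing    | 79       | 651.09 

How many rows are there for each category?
SELECT category, COUNT(*) as count
FROM sales
GROUP BY category

Result:
  Clothing: 6
  Electronics: 2
  Food: 1
  Media: 3
  Toys: 3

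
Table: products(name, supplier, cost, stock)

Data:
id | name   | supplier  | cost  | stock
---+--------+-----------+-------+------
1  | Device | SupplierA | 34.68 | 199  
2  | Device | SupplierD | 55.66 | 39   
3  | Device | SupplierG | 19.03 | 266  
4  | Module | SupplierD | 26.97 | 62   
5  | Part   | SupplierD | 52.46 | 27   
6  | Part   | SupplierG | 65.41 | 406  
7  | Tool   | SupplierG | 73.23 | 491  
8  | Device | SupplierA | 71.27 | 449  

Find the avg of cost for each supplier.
SELECT supplier, AVG(cost) as result
FROM products
GROUP BY supplier

Result:
  SupplierA: 52.98
  SupplierD: 45.03
  SupplierG: 52.56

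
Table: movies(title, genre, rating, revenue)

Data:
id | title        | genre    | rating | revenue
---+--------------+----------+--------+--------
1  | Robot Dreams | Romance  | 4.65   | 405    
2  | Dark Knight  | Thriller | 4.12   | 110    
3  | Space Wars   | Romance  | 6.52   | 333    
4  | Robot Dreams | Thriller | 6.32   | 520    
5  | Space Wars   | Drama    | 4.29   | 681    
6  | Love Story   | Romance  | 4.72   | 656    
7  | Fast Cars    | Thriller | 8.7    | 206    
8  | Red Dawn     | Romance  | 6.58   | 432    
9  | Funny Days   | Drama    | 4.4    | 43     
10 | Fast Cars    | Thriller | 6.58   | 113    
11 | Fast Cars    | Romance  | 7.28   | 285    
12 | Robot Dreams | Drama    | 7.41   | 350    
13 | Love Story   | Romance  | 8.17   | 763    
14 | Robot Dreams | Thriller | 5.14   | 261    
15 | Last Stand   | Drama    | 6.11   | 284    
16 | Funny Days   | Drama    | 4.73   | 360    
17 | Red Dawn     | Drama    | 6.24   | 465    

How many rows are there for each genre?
SELECT genre, COUNT(*) as count
FROM movies
GROUP BY genre

Result:
  Drama: 6
  Romance: 6
  Thriller: 5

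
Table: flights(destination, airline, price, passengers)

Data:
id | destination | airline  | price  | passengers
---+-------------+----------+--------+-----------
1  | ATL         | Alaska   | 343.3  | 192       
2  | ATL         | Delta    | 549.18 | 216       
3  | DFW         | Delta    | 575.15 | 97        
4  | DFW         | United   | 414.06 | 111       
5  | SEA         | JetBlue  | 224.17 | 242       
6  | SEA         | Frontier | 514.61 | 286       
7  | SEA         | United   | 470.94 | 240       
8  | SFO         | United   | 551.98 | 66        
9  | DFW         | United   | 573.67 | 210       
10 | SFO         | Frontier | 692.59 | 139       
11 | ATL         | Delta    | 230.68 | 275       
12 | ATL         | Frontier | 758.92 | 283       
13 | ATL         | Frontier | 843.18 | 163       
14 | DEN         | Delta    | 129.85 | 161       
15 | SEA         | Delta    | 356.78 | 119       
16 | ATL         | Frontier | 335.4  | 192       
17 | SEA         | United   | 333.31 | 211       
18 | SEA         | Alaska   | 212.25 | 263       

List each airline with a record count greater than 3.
SELECT airline, COUNT(*) as cnt
FROM flights
GROUP BY airline
HAVING COUNT(*) > 3

Result:
  Delta: 5
  Frontier: 5
  United: 5

Note: HAVING filters groups after aggregation, WHERE filters rows before.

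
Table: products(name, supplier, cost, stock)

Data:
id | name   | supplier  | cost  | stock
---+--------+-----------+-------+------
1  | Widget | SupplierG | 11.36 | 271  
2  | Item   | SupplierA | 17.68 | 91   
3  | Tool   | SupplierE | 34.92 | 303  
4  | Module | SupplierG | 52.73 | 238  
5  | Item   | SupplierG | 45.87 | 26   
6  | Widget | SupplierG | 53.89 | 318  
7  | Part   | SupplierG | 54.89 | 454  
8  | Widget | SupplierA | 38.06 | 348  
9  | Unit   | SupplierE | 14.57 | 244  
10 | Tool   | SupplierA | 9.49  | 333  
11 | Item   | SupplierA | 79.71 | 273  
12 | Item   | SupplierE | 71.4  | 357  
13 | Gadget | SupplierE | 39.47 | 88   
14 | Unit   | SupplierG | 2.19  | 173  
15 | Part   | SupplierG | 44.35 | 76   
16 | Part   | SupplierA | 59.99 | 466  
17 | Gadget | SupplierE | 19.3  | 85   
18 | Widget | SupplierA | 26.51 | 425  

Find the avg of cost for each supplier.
SELECT supplier, AVG(cost) as result
FROM products
GROUP BY supplier

Result:
  SupplierA: 38.57
  SupplierE: 35.93
  SupplierG: 37.90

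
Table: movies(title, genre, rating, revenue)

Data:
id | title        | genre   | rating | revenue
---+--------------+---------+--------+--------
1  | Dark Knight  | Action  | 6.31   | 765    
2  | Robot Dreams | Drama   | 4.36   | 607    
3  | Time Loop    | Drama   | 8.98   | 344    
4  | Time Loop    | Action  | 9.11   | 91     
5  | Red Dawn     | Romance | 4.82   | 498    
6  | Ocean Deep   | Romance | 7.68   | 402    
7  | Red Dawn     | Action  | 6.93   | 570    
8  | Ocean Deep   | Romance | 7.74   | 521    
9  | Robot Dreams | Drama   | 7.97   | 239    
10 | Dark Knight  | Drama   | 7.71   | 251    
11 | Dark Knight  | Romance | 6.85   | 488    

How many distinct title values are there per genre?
SELECT genre, COUNT(DISTINCT title)
FROM movies
GROUP BY genre

Result:
  Action: 3 distinct
  Drama: 3 distinct
  Romance: 3 distinct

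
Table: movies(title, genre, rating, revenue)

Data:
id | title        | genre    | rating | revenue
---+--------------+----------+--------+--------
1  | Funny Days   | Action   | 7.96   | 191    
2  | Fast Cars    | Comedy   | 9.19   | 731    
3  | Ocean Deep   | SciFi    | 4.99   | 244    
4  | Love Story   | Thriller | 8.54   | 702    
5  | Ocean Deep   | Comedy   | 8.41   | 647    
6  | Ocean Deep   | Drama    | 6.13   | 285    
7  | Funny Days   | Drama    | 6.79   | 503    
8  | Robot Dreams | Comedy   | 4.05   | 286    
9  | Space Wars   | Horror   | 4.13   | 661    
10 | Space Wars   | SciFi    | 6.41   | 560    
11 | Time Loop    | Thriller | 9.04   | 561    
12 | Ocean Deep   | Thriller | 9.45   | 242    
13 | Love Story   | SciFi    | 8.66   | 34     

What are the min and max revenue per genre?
SELECT genre, MIN(revenue), MAX(revenue)
FROM movies
GROUP BY genre

Result:
  Action: min=191, max=191
  Comedy: min=286, max=731
  Drama: min=285, max=503
  Horror: min=661, max=661
  SciFi: min=34, max=560
  Thriller: min=242, max=702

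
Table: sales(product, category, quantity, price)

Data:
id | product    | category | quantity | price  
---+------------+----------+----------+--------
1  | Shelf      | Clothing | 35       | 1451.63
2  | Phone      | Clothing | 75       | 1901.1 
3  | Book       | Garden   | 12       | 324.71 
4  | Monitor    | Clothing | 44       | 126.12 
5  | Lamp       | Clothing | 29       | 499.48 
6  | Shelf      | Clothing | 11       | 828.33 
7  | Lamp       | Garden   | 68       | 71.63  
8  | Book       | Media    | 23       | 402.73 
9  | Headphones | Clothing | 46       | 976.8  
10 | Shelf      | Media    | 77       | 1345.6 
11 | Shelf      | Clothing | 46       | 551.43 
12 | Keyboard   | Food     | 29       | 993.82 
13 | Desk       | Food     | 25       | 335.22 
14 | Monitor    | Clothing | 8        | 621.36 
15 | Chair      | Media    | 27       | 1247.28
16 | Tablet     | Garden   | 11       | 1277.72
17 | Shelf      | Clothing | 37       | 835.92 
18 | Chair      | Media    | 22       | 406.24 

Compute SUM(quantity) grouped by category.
SELECT category, SUM(quantity) as result
FROM sales
GROUP BY category

Result:
  Clothing: 331
  Food: 54
  Garden: 91
  Media: 149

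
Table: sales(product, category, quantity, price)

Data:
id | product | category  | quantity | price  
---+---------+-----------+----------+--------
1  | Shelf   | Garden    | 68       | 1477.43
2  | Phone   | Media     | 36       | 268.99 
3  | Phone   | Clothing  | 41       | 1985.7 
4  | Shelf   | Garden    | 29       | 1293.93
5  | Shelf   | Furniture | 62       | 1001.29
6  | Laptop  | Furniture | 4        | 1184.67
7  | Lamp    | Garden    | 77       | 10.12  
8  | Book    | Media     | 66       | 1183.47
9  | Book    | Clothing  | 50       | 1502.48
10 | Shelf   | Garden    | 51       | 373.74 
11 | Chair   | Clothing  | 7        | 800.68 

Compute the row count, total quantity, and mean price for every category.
SELECT category,
       COUNT(*) as cnt,
       SUM(quantity) as total_quantity,
       AVG(price) as avg_price
FROM sales
GROUP BY category

Result:
  Clothing: 3 records, 98 total quantity, 1429.62 avg price
  Furniture: 2 records, 66 total quantity, 1092.98 avg price
  Garden: 4 records, 225 total quantity, 788.81 avg price
  Media: 2 records, 102 total quantity, 726.23 avg price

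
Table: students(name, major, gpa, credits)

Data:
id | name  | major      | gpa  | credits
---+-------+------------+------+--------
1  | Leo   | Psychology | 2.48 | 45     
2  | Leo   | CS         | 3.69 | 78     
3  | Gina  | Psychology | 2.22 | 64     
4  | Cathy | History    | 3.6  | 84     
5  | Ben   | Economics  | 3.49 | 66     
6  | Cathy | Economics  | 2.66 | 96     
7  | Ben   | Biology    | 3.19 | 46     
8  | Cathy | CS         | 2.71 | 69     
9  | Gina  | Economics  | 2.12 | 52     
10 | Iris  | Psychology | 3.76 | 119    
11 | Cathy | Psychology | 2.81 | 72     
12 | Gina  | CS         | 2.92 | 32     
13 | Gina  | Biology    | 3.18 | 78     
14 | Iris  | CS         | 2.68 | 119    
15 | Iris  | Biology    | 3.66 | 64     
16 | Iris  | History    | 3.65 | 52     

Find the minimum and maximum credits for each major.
SELECT major, MIN(credits), MAX(credits)
FROM students
GROUP BY major

Result:
  Biology: min=46, max=78
  CS: min=32, max=119
  Economics: min=52, max=96
  History: min=52, max=84
  Psychology: min=45, max=119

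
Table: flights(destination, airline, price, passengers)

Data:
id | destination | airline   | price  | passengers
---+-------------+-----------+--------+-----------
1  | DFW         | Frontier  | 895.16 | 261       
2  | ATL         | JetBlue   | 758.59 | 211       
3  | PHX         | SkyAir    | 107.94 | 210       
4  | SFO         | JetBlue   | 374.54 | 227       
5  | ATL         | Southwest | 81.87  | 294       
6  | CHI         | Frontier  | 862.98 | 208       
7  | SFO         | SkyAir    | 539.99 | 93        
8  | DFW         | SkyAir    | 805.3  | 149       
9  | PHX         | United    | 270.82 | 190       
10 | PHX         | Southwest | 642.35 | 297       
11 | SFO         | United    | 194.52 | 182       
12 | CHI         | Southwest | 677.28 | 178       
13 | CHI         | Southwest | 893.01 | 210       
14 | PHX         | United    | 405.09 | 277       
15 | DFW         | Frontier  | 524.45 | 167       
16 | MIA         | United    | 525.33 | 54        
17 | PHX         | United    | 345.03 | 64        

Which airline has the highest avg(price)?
SELECT airline, AVG(price) as val
FROM flights
GROUP BY airline
ORDER BY val DESC
LIMIT 1

Result: Frontier with avg(price) = 760.86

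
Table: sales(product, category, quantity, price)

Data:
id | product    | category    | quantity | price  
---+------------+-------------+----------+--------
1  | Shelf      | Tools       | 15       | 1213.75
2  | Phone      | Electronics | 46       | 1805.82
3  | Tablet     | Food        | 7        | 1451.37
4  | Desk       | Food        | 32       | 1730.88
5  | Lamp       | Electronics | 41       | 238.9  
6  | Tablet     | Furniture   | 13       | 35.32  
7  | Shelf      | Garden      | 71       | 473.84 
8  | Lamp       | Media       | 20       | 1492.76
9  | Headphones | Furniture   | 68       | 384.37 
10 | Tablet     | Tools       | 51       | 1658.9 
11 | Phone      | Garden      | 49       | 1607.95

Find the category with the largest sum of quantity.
SELECT category, SUM(quantity) as val
FROM sales
GROUP BY category
ORDER BY val DESC
LIMIT 1

Result: Garden with sum(quantity) = 120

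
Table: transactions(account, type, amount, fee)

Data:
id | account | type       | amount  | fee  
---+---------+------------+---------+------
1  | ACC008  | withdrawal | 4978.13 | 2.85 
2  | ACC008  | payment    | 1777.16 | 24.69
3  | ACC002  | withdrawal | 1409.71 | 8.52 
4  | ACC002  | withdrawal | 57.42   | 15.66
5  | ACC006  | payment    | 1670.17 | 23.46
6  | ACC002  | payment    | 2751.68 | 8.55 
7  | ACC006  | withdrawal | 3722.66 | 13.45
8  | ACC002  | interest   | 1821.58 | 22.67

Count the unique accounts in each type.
SELECT type, COUNT(DISTINCT account)
FROM transactions
GROUP BY type

Result:
  interest: 1 distinct
  payment: 3 distinct
  withdrawal: 3 distinct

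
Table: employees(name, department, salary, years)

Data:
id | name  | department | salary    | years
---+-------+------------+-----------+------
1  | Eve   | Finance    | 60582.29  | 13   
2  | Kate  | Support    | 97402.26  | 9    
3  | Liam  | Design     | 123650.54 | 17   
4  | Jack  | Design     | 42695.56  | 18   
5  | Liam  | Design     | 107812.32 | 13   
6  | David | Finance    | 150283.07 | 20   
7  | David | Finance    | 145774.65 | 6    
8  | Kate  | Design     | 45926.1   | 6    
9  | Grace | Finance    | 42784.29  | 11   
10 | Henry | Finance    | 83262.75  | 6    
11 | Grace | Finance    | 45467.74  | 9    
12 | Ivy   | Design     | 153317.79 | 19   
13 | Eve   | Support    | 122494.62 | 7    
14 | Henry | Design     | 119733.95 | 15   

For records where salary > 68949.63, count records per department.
SELECT department, COUNT(*)
FROM employees
WHERE salary > 68949.63
GROUP BY department

Note: WHERE filters rows before grouping.

Result:
  Design: 4
  Finance: 3
  Support: 2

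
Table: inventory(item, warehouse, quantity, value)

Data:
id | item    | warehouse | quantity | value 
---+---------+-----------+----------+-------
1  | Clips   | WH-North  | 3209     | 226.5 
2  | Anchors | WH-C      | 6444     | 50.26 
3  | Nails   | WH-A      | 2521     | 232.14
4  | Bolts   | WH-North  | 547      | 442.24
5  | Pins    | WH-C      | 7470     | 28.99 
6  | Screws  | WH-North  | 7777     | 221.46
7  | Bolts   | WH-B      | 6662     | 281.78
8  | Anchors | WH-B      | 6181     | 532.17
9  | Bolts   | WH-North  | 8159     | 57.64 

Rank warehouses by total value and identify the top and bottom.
SELECT warehouse, SUM(value)
FROM inventory
GROUP BY warehouse
ORDER BY SUM(value)

All groups:
  WH-C: 79.25
  WH-A: 232.14
  WH-B: 813.95
  WH-North: 947.84

Highest: WH-North (947.84)
Lowest: WH-C (79.25)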